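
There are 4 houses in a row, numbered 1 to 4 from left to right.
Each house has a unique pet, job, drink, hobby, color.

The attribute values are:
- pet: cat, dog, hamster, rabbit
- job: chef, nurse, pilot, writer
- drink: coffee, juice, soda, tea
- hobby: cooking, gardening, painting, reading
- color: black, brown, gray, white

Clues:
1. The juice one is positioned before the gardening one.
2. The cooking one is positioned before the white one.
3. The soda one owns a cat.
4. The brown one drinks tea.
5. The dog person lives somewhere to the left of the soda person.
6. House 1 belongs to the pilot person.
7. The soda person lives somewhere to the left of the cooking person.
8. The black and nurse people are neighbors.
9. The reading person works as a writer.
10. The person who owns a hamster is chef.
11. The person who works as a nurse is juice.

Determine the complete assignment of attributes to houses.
Solution:

House | Pet | Job | Drink | Hobby | Color
-----------------------------------------
  1   | dog | pilot | tea | painting | brown
  2   | cat | writer | soda | reading | black
  3   | rabbit | nurse | juice | cooking | gray
  4   | hamster | chef | coffee | gardening | white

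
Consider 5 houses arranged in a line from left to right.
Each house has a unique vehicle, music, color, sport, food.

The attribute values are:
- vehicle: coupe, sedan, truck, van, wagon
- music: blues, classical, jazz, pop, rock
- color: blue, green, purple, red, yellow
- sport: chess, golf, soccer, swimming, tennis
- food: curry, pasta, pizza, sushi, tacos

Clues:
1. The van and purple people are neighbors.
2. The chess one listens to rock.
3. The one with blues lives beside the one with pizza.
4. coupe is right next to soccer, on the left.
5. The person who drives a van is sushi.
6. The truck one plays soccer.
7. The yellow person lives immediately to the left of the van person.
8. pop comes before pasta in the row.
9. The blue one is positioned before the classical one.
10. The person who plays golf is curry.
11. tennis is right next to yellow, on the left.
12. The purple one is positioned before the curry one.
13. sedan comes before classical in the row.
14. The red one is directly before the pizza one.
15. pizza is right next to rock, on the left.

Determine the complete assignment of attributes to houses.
Solution:

House | Vehicle | Music | Color | Sport | Food
----------------------------------------------
  1   | coupe | blues | red | tennis | tacos
  2   | truck | pop | yellow | soccer | pizza
  3   | van | rock | blue | chess | sushi
  4   | sedan | jazz | purple | swimming | pasta
  5   | wagon | classical | green | golf | curry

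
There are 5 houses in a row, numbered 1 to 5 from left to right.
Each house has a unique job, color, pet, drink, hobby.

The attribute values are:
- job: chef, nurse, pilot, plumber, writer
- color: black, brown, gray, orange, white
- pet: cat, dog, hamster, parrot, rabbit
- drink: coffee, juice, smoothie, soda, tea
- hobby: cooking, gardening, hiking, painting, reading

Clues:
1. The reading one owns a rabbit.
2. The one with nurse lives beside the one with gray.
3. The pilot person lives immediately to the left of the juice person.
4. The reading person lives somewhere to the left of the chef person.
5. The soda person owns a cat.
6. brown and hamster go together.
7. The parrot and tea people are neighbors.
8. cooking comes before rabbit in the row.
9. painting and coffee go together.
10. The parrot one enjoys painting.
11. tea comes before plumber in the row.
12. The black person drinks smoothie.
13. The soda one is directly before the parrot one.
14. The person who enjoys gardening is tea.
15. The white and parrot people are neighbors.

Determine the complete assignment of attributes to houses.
Solution:

House | Job | Color | Pet | Drink | Hobby
-----------------------------------------
  1   | nurse | white | cat | soda | cooking
  2   | writer | gray | parrot | coffee | painting
  3   | pilot | brown | hamster | tea | gardening
  4   | plumber | orange | rabbit | juice | reading
  5   | chef | black | dog | smoothie | hiking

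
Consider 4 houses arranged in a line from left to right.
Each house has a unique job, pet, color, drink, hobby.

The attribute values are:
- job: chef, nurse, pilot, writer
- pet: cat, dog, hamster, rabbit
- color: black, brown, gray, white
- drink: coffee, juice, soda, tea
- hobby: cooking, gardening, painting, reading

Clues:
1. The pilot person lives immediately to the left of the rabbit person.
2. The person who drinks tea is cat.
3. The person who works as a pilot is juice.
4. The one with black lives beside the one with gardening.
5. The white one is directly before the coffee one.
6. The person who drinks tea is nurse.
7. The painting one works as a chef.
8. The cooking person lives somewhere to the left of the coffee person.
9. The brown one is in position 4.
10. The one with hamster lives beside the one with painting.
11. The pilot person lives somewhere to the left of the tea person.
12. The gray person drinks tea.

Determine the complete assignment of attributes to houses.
Solution:

House | Job | Pet | Color | Drink | Hobby
-----------------------------------------
  1   | pilot | hamster | white | juice | cooking
  2   | chef | rabbit | black | coffee | painting
  3   | nurse | cat | gray | tea | gardening
  4   | writer | dog | brown | soda | reading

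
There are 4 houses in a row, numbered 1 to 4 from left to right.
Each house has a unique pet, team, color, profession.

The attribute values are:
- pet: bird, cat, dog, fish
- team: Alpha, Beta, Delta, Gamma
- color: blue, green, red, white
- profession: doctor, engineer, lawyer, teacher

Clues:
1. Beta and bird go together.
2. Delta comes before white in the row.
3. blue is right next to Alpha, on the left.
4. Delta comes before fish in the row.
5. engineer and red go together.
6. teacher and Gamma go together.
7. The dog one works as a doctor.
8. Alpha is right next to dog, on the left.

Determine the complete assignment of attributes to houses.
Solution:

House | Pet | Team | Color | Profession
---------------------------------------
  1   | bird | Beta | blue | lawyer
  2   | cat | Alpha | red | engineer
  3   | dog | Delta | green | doctor
  4   | fish | Gamma | white | teacher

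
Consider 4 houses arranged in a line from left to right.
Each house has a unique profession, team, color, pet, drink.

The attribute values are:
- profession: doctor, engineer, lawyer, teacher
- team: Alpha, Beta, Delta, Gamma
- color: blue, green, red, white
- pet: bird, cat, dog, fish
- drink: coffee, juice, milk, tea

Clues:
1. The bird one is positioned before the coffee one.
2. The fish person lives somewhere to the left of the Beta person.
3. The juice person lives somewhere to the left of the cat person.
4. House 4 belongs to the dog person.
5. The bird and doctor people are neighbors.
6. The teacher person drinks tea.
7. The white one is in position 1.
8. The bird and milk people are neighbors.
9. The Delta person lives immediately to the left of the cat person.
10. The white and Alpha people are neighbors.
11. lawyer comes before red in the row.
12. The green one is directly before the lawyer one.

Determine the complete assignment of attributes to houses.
Solution:

House | Profession | Team | Color | Pet | Drink
-----------------------------------------------
  1   | engineer | Delta | white | bird | juice
  2   | doctor | Alpha | green | cat | milk
  3   | lawyer | Gamma | blue | fish | coffee
  4   | teacher | Beta | red | dog | tea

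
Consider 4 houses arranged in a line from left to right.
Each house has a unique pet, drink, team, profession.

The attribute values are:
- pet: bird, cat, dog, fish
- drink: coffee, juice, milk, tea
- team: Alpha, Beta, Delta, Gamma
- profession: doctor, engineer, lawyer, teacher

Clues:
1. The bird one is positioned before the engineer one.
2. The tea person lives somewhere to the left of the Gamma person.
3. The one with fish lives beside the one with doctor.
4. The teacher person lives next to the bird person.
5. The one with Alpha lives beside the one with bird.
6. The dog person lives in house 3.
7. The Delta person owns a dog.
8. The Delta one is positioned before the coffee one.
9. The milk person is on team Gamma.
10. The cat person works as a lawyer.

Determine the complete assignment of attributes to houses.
Solution:

House | Pet | Drink | Team | Profession
---------------------------------------
  1   | fish | tea | Alpha | teacher
  2   | bird | milk | Gamma | doctor
  3   | dog | juice | Delta | engineer
  4   | cat | coffee | Beta | lawyer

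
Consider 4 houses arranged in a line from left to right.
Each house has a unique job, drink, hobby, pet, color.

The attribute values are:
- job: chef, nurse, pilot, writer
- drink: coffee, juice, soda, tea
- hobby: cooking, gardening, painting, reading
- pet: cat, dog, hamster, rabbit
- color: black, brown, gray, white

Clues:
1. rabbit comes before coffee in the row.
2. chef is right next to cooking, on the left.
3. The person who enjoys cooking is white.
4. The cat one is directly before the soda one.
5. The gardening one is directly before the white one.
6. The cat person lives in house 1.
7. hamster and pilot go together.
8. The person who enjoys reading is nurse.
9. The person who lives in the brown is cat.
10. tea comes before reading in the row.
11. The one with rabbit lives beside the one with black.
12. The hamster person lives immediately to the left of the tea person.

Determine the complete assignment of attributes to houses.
Solution:

House | Job | Drink | Hobby | Pet | Color
-----------------------------------------
  1   | chef | juice | gardening | cat | brown
  2   | pilot | soda | cooking | hamster | white
  3   | writer | tea | painting | rabbit | gray
  4   | nurse | coffee | reading | dog | black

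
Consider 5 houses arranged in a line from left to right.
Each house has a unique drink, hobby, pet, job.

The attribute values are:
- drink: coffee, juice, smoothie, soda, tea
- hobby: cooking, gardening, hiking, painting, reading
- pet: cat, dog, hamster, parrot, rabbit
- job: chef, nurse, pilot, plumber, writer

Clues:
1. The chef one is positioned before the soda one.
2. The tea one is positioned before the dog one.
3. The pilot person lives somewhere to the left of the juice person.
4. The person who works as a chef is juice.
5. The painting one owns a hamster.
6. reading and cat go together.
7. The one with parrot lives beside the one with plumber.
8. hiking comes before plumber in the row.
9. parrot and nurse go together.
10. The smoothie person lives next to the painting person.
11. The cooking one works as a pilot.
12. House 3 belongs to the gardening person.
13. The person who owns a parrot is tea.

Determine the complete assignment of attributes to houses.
Solution:

House | Drink | Hobby | Pet | Job
---------------------------------
  1   | coffee | cooking | rabbit | pilot
  2   | tea | hiking | parrot | nurse
  3   | smoothie | gardening | dog | plumber
  4   | juice | painting | hamster | chef
  5   | soda | reading | cat | writer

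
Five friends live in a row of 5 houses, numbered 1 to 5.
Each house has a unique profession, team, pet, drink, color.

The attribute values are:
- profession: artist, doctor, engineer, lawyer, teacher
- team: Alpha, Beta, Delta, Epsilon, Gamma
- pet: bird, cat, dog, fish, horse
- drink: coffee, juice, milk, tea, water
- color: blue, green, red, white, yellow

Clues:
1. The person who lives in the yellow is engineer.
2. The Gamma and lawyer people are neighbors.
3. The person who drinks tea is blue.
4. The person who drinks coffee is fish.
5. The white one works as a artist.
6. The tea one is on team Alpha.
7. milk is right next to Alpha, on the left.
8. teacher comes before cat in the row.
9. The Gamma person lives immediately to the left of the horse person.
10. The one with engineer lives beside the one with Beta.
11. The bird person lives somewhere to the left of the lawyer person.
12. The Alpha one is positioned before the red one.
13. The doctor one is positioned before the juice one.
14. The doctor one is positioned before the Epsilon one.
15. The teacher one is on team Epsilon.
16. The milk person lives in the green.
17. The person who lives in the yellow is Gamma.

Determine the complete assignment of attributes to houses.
Solution:

House | Profession | Team | Pet | Drink | Color
-----------------------------------------------
  1   | engineer | Gamma | bird | water | yellow
  2   | lawyer | Beta | horse | milk | green
  3   | doctor | Alpha | dog | tea | blue
  4   | teacher | Epsilon | fish | coffee | red
  5   | artist | Delta | cat | juice | white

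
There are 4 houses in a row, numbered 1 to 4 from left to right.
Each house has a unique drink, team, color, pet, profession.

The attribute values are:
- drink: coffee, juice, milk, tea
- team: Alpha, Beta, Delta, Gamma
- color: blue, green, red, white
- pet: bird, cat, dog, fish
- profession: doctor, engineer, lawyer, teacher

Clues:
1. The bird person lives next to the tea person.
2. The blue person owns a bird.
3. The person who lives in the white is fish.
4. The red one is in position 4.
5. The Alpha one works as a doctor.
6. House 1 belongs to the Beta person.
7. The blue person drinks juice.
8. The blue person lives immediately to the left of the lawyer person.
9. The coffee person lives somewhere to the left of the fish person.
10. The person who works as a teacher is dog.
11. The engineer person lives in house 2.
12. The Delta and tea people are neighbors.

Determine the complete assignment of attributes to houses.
Solution:

House | Drink | Team | Color | Pet | Profession
-----------------------------------------------
  1   | coffee | Beta | green | dog | teacher
  2   | juice | Delta | blue | bird | engineer
  3   | tea | Gamma | white | fish | lawyer
  4   | milk | Alpha | red | cat | doctor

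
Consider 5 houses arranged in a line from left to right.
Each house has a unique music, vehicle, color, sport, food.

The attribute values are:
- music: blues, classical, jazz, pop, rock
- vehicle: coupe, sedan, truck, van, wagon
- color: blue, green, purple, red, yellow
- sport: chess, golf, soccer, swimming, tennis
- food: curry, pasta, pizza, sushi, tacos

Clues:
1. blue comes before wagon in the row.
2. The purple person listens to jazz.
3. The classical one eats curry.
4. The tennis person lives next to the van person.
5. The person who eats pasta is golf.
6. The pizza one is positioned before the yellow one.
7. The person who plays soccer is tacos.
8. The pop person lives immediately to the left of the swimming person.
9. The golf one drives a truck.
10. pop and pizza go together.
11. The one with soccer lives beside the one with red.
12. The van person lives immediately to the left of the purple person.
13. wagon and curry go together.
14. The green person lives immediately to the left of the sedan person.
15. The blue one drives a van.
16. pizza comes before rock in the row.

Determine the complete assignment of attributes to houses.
Solution:

House | Music | Vehicle | Color | Sport | Food
----------------------------------------------
  1   | blues | coupe | green | soccer | tacos
  2   | pop | sedan | red | tennis | pizza
  3   | rock | van | blue | swimming | sushi
  4   | jazz | truck | purple | golf | pasta
  5   | classical | wagon | yellow | chess | curry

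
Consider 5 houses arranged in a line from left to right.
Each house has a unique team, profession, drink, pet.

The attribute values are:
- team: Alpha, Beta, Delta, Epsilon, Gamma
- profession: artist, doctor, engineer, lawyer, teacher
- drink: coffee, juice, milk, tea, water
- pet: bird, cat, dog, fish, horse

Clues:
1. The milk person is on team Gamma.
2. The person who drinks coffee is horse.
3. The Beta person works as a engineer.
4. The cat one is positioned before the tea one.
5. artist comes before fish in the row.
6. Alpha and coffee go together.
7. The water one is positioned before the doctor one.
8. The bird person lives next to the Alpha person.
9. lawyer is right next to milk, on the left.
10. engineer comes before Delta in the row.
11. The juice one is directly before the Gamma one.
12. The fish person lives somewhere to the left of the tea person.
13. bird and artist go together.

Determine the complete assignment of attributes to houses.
Solution:

House | Team | Profession | Drink | Pet
---------------------------------------
  1   | Epsilon | lawyer | juice | cat
  2   | Gamma | artist | milk | bird
  3   | Alpha | teacher | coffee | horse
  4   | Beta | engineer | water | fish
  5   | Delta | doctor | tea | dog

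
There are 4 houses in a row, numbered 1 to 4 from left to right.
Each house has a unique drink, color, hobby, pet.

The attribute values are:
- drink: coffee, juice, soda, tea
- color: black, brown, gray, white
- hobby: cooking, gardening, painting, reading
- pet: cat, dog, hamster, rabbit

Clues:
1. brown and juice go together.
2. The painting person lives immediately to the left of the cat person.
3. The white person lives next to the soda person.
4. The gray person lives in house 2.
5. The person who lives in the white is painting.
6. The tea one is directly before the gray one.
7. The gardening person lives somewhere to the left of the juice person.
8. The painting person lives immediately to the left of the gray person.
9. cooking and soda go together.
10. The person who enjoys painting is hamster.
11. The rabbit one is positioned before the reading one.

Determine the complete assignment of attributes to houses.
Solution:

House | Drink | Color | Hobby | Pet
-----------------------------------
  1   | tea | white | painting | hamster
  2   | soda | gray | cooking | cat
  3   | coffee | black | gardening | rabbit
  4   | juice | brown | reading | dog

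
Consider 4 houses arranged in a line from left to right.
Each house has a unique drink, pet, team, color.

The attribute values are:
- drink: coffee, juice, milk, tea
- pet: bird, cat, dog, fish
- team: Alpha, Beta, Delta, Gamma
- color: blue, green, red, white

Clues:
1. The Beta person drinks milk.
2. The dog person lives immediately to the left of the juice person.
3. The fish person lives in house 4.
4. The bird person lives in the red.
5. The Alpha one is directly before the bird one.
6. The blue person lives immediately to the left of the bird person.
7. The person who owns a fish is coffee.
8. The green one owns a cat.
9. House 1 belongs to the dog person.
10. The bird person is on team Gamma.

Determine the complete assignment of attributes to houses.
Solution:

House | Drink | Pet | Team | Color
----------------------------------
  1   | tea | dog | Alpha | blue
  2   | juice | bird | Gamma | red
  3   | milk | cat | Beta | green
  4   | coffee | fish | Delta | white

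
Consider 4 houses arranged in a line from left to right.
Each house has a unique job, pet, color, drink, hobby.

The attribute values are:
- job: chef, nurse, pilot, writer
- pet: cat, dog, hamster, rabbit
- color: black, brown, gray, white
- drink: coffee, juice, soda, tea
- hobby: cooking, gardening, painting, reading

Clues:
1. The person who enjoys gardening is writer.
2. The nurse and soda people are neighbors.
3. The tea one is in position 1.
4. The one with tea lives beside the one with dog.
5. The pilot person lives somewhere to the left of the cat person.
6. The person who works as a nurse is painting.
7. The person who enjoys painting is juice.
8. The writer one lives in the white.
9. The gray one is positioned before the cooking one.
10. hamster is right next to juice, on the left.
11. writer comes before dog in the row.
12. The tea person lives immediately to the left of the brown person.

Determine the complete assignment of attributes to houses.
Solution:

House | Job | Pet | Color | Drink | Hobby
-----------------------------------------
  1   | writer | hamster | white | tea | gardening
  2   | nurse | dog | brown | juice | painting
  3   | pilot | rabbit | gray | soda | reading
  4   | chef | cat | black | coffee | cooking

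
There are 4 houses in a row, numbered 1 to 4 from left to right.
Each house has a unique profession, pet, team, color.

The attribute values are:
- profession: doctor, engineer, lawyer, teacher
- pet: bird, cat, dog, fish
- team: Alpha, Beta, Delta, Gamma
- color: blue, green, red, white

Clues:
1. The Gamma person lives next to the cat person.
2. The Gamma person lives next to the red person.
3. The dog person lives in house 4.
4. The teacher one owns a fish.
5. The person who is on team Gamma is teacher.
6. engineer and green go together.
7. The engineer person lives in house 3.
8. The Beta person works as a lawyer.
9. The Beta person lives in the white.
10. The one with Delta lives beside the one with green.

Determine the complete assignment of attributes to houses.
Solution:

House | Profession | Pet | Team | Color
---------------------------------------
  1   | teacher | fish | Gamma | blue
  2   | doctor | cat | Delta | red
  3   | engineer | bird | Alpha | green
  4   | lawyer | dog | Beta | white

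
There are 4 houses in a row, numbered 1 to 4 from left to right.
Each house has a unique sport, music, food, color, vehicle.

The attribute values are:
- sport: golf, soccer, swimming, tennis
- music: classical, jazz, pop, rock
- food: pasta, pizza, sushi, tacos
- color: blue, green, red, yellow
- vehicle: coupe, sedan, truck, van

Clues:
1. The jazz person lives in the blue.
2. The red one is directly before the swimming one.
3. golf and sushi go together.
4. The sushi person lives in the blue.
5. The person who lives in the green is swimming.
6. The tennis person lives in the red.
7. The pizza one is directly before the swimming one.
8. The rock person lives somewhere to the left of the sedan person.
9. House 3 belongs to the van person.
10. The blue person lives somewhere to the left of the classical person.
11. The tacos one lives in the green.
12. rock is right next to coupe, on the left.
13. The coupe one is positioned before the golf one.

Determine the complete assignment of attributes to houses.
Solution:

House | Sport | Music | Food | Color | Vehicle
----------------------------------------------
  1   | tennis | rock | pizza | red | truck
  2   | swimming | pop | tacos | green | coupe
  3   | golf | jazz | sushi | blue | van
  4   | soccer | classical | pasta | yellow | sedan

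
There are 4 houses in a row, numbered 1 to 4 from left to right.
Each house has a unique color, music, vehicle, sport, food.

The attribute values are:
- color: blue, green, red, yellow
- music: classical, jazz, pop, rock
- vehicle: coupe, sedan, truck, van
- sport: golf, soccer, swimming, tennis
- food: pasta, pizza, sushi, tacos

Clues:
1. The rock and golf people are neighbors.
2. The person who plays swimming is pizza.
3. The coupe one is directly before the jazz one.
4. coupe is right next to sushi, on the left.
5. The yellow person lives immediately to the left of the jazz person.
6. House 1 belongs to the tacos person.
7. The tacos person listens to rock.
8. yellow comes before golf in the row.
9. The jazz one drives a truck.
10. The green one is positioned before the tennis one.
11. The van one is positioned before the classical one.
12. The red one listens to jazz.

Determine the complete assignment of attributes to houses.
Solution:

House | Color | Music | Vehicle | Sport | Food
----------------------------------------------
  1   | yellow | rock | coupe | soccer | tacos
  2   | red | jazz | truck | golf | sushi
  3   | green | pop | van | swimming | pizza
  4   | blue | classical | sedan | tennis | pasta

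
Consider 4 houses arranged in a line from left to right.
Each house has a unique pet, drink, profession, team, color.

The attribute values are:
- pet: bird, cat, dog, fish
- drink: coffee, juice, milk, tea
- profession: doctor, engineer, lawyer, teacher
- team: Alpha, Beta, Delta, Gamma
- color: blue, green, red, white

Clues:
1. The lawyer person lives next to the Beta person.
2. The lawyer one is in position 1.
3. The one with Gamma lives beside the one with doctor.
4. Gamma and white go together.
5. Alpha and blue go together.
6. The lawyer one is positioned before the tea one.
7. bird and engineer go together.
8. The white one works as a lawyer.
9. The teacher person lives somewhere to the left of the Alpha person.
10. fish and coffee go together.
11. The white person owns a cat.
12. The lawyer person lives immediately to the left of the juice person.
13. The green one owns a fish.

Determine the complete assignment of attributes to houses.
Solution:

House | Pet | Drink | Profession | Team | Color
-----------------------------------------------
  1   | cat | milk | lawyer | Gamma | white
  2   | dog | juice | doctor | Beta | red
  3   | fish | coffee | teacher | Delta | green
  4   | bird | tea | engineer | Alpha | blue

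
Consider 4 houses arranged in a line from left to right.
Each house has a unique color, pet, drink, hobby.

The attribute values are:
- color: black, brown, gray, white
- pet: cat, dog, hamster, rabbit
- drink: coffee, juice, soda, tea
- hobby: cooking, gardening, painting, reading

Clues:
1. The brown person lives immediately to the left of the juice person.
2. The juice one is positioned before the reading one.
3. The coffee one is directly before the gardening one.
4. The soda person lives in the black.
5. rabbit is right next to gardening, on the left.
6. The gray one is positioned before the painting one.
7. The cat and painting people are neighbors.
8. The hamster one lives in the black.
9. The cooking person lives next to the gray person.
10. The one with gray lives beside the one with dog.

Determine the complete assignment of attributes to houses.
Solution:

House | Color | Pet | Drink | Hobby
-----------------------------------
  1   | brown | rabbit | coffee | cooking
  2   | gray | cat | juice | gardening
  3   | white | dog | tea | painting
  4   | black | hamster | soda | reading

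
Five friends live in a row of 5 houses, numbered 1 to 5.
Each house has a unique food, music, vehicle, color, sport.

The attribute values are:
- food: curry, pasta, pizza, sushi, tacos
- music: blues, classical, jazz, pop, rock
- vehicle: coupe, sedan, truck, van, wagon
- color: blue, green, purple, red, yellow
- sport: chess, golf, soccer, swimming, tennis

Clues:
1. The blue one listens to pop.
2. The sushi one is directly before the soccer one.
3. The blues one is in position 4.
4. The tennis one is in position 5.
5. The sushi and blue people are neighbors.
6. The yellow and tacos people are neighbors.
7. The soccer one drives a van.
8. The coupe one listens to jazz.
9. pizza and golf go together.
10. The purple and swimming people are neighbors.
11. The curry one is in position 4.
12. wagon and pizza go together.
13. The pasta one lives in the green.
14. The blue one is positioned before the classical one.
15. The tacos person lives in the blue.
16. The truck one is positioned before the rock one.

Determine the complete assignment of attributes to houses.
Solution:

House | Food | Music | Vehicle | Color | Sport
----------------------------------------------
  1   | sushi | jazz | coupe | yellow | chess
  2   | tacos | pop | van | blue | soccer
  3   | pizza | classical | wagon | purple | golf
  4   | curry | blues | truck | red | swimming
  5   | pasta | rock | sedan | green | tennis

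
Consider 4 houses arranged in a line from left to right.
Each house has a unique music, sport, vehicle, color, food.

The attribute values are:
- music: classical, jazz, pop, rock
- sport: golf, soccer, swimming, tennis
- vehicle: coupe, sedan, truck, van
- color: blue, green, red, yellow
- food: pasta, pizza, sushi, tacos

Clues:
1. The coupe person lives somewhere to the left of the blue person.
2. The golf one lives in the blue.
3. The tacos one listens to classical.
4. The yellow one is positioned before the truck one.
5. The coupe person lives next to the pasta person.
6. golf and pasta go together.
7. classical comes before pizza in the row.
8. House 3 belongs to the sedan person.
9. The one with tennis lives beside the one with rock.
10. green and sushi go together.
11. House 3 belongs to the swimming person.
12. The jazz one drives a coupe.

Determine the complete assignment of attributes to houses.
Solution:

House | Music | Sport | Vehicle | Color | Food
----------------------------------------------
  1   | jazz | tennis | coupe | green | sushi
  2   | rock | golf | van | blue | pasta
  3   | classical | swimming | sedan | yellow | tacos
  4   | pop | soccer | truck | red | pizza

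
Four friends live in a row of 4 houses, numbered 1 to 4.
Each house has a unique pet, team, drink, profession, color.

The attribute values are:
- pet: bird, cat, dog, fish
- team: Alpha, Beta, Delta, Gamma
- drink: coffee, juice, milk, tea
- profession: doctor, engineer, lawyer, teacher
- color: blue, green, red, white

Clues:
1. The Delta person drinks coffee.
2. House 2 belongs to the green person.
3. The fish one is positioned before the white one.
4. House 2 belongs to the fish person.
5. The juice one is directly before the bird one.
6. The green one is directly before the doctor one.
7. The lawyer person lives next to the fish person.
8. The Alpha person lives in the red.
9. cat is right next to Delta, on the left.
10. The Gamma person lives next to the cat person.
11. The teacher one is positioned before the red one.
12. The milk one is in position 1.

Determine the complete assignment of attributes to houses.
Solution:

House | Pet | Team | Drink | Profession | Color
-----------------------------------------------
  1   | dog | Beta | milk | lawyer | blue
  2   | fish | Gamma | tea | teacher | green
  3   | cat | Alpha | juice | doctor | red
  4   | bird | Delta | coffee | engineer | white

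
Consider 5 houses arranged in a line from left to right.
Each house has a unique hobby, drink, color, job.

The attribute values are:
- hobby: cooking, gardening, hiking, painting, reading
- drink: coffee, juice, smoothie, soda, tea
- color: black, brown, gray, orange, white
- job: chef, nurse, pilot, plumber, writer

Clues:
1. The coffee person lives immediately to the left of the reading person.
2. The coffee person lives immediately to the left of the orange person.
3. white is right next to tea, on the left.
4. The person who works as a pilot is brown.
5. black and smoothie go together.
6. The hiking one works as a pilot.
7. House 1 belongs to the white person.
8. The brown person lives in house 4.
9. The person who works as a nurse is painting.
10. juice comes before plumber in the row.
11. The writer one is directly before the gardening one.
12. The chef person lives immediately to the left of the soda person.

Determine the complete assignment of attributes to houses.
Solution:

House | Hobby | Drink | Color | Job
-----------------------------------
  1   | painting | coffee | white | nurse
  2   | reading | tea | orange | writer
  3   | gardening | juice | gray | chef
  4   | hiking | soda | brown | pilot
  5   | cooking | smoothie | black | plumber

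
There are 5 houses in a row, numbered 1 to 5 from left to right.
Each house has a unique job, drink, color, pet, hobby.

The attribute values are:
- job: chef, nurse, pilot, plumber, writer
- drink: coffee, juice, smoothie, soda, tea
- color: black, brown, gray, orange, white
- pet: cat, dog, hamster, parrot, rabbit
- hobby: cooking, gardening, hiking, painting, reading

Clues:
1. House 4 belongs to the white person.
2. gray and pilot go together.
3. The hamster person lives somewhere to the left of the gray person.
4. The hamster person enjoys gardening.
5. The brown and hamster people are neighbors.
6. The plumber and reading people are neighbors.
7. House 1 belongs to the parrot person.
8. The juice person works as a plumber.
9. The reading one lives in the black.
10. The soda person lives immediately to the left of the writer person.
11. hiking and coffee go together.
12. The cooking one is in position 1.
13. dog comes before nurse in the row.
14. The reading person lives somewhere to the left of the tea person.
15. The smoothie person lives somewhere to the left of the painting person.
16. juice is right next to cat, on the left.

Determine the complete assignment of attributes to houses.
Solution:

House | Job | Drink | Color | Pet | Hobby
-----------------------------------------
  1   | plumber | juice | orange | parrot | cooking
  2   | chef | soda | black | cat | reading
  3   | writer | coffee | brown | dog | hiking
  4   | nurse | smoothie | white | hamster | gardening
  5   | pilot | tea | gray | rabbit | painting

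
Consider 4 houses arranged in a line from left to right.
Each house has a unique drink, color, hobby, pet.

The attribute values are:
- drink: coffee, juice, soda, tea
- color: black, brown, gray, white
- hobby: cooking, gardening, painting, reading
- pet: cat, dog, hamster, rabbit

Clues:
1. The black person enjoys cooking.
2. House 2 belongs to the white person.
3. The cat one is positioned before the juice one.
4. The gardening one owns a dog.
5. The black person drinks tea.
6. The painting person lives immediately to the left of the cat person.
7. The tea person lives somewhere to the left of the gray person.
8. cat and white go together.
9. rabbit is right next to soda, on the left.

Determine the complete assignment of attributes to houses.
Solution:

House | Drink | Color | Hobby | Pet
-----------------------------------
  1   | coffee | brown | painting | rabbit
  2   | soda | white | reading | cat
  3   | tea | black | cooking | hamster
  4   | juice | gray | gardening | dog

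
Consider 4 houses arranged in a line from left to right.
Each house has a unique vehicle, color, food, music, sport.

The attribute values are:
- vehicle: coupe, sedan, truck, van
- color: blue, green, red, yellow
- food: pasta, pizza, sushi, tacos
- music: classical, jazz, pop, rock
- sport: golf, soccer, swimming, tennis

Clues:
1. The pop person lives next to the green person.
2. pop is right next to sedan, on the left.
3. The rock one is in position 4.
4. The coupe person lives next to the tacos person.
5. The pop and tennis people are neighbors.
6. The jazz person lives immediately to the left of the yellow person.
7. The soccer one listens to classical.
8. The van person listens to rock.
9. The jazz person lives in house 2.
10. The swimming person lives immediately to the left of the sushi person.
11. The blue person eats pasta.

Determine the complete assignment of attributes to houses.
Solution:

House | Vehicle | Color | Food | Music | Sport
----------------------------------------------
  1   | truck | blue | pasta | pop | swimming
  2   | sedan | green | sushi | jazz | tennis
  3   | coupe | yellow | pizza | classical | soccer
  4   | van | red | tacos | rock | golf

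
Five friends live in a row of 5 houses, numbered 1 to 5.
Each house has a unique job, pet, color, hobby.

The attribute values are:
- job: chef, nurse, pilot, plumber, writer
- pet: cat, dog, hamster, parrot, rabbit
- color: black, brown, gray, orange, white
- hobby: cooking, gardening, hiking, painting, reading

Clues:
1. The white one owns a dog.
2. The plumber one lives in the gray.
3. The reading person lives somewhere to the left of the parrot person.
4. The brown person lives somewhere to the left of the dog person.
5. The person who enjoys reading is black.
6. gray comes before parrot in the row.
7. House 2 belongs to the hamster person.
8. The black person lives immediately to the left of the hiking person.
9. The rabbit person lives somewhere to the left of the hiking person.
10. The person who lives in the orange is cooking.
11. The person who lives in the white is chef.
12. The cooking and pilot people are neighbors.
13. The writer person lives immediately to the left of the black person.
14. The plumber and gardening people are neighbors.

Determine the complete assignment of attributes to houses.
Solution:

House | Job | Pet | Color | Hobby
---------------------------------
  1   | writer | rabbit | orange | cooking
  2   | pilot | hamster | black | reading
  3   | plumber | cat | gray | hiking
  4   | nurse | parrot | brown | gardening
  5   | chef | dog | white | painting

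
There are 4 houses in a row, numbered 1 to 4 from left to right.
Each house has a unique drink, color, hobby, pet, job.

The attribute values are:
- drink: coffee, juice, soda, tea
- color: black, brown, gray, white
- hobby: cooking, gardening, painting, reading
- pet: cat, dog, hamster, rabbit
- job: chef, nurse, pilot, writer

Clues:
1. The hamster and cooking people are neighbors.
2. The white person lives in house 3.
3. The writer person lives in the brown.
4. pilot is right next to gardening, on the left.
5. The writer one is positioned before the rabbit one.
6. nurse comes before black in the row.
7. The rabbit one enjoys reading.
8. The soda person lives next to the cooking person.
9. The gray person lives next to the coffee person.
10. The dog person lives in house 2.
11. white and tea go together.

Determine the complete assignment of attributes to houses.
Solution:

House | Drink | Color | Hobby | Pet | Job
-----------------------------------------
  1   | soda | gray | painting | hamster | nurse
  2   | coffee | brown | cooking | dog | writer
  3   | tea | white | reading | rabbit | pilot
  4   | juice | black | gardening | cat | chef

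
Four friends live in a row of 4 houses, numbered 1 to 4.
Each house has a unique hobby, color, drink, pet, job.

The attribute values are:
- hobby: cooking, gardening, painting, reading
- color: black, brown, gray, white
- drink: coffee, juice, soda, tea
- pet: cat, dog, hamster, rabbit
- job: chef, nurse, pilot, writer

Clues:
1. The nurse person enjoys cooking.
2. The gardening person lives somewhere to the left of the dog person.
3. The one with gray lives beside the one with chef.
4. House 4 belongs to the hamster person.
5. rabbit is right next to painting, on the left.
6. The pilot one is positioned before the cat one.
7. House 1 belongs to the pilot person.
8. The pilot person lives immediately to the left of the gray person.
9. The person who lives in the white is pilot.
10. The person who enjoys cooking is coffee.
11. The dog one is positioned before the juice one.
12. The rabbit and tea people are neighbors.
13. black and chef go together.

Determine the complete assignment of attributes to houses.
Solution:

House | Hobby | Color | Drink | Pet | Job
-----------------------------------------
  1   | gardening | white | soda | rabbit | pilot
  2   | painting | gray | tea | dog | writer
  3   | reading | black | juice | cat | chef
  4   | cooking | brown | coffee | hamster | nurse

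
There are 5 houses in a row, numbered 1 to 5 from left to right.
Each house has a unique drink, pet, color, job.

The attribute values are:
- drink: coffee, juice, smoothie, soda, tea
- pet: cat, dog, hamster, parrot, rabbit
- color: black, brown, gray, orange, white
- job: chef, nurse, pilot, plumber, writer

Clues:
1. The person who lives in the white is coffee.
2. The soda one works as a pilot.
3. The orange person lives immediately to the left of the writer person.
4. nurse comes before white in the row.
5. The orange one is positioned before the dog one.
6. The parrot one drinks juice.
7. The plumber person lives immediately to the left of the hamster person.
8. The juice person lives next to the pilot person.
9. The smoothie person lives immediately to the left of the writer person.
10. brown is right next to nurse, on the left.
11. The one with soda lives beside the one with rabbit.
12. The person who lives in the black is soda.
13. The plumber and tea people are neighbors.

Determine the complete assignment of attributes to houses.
Solution:

House | Drink | Pet | Color | Job
---------------------------------
  1   | smoothie | cat | orange | plumber
  2   | tea | hamster | brown | writer
  3   | juice | parrot | gray | nurse
  4   | soda | dog | black | pilot
  5   | coffee | rabbit | white | chef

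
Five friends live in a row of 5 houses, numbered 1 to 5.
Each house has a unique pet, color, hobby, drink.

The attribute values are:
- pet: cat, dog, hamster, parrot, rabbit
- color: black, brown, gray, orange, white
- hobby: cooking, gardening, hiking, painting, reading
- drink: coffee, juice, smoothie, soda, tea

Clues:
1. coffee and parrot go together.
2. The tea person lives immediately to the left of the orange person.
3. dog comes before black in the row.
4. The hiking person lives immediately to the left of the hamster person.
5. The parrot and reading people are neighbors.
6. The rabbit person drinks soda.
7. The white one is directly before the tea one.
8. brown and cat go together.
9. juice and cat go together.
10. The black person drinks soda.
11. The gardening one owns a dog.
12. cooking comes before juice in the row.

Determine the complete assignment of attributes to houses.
Solution:

House | Pet | Color | Hobby | Drink
-----------------------------------
  1   | parrot | white | hiking | coffee
  2   | hamster | gray | reading | tea
  3   | dog | orange | gardening | smoothie
  4   | rabbit | black | cooking | soda
  5   | cat | brown | painting | juice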